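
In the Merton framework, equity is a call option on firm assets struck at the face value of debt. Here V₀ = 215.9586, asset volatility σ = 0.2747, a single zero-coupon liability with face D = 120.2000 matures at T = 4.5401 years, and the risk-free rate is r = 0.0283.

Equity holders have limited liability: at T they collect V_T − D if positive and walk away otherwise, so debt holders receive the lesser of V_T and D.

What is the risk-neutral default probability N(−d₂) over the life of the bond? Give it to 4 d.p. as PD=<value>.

d₁ = [ln(V₀/D) + (r + σ²/2)T] / (σ√T)
   = [ln(215.9586/120.2000) + (0.0283 + 0.5·0.2747²)·4.5401] / (0.2747·√4.5401)
   = [0.585930 + 0.299783] / 0.585317 = 1.513218
d₂ = d₁ − σ√T = 1.513218 − 0.585317 = 0.927901
risk-neutral PD = N(−d₂) = N(-0.927901) = 0.176730

PD=0.1767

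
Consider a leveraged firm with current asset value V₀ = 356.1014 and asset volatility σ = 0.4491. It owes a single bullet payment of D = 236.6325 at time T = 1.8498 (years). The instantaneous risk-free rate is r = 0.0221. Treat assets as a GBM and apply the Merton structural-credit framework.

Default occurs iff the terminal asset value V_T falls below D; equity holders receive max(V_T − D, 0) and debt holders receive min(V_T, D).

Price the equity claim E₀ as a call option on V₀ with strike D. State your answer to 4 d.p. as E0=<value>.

d₁ = [ln(V₀/D) + (r + σ²/2)T] / (σ√T)
   = [ln(356.1014/236.6325) + (0.0221 + 0.5·0.4491²)·1.8498] / (0.4491·√1.8498)
   = [0.408707 + 0.227424] / 0.610809 = 1.041457
d₂ = d₁ − σ√T = 1.041457 − 0.610809 = 0.430648
N(d₁) = 0.851168,  N(d₂) = 0.666638,  e^(−rT) = 0.959944
E₀ = V₀·N(d₁) − D·e^(−rT)·N(d₂)
   = 356.1014·0.851168 − 236.6325·0.959944·0.666638 = 151.672829

E0=151.6728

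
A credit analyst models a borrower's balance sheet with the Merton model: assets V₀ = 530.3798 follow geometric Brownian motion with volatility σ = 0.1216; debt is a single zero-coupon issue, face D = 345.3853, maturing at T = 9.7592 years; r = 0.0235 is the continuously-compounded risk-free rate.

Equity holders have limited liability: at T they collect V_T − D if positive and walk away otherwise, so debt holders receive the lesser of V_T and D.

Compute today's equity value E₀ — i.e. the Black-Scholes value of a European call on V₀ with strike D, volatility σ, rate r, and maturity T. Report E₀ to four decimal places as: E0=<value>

E0=258.1917

d₁ = [ln(V₀/D) + (r + σ²/2)T] / (σ√T)
   = [ln(530.3798/345.3853) + (0.0235 + 0.5·0.1216²)·9.7592] / (0.1216·√9.7592)
   = [0.428933 + 0.301494] / 0.379875 = 1.922807
d₂ = d₁ − σ√T = 1.922807 − 0.379875 = 1.542933
N(d₁) = 0.972748,  N(d₂) = 0.938576,  e^(−rT) = 0.795057
E₀ = V₀·N(d₁) − D·e^(−rT)·N(d₂)
   = 530.3798·0.972748 − 345.3853·0.795057·0.938576 = 258.191734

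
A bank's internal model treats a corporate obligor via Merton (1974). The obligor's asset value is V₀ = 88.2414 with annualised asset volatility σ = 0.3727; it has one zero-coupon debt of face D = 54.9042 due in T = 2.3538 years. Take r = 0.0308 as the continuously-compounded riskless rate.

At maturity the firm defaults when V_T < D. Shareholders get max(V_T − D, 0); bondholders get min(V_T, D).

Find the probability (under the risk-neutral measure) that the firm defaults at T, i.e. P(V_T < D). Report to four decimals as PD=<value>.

d₁ = [ln(V₀/D) + (r + σ²/2)T] / (σ√T)
   = [ln(88.2414/54.9042) + (0.0308 + 0.5·0.3727²)·2.3538] / (0.3727·√2.3538)
   = [0.474486 + 0.235975] / 0.571800 = 1.242499
d₂ = d₁ − σ√T = 1.242499 − 0.571800 = 0.670699
risk-neutral PD = N(−d₂) = N(-0.670699) = 0.251206

PD=0.2512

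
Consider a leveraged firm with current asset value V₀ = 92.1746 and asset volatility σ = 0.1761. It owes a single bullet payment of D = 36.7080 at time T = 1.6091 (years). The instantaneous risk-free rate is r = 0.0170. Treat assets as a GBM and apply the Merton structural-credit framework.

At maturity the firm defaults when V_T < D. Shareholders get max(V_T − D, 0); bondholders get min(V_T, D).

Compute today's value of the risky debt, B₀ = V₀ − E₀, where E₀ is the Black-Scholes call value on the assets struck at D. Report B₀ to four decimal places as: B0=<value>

B0=35.7174

d₁ = [ln(V₀/D) + (r + σ²/2)T] / (σ√T)
   = [ln(92.1746/36.7080) + (0.0170 + 0.5·0.1761²)·1.6091] / (0.1761·√1.6091)
   = [0.920690 + 0.052305] / 0.223383 = 4.355716
d₂ = d₁ − σ√T = 4.355716 − 0.223383 = 4.132333
N(d₁) = 0.999993,  N(d₂) = 0.999982,  e^(−rT) = 0.973016
E₀ = V₀·N(d₁) − D·e^(−rT)·N(d₂)
   = 92.1746·0.999993 − 36.7080·0.973016·0.999982 = 56.457157
B₀ = V₀ − E₀ = 92.1746 − 56.457157 = 35.717443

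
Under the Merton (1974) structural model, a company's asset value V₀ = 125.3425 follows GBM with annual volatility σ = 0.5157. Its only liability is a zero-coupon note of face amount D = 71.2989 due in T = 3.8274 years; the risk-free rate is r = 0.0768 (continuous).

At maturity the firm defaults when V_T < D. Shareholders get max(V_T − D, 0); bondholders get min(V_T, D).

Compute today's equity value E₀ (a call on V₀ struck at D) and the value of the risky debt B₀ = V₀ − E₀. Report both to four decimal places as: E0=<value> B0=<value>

E0=80.5853 B0=44.7572

d₁ = [ln(V₀/D) + (r + σ²/2)T] / (σ√T)
   = [ln(125.3425/71.2989) + (0.0768 + 0.5·0.5157²)·3.8274] / (0.5157·√3.8274)
   = [0.564169 + 0.802886] / 1.008902 = 1.354993
d₂ = d₁ − σ√T = 1.354993 − 1.008902 = 0.346091
N(d₁) = 0.912290,  N(d₂) = 0.635363,  e^(−rT) = 0.745318
E₀ = V₀·N(d₁) − D·e^(−rT)·N(d₂)
   = 125.3425·0.912290 − 71.2989·0.745318·0.635363 = 80.585321
B₀ = V₀ − E₀ = 125.3425 − 80.585321 = 44.757179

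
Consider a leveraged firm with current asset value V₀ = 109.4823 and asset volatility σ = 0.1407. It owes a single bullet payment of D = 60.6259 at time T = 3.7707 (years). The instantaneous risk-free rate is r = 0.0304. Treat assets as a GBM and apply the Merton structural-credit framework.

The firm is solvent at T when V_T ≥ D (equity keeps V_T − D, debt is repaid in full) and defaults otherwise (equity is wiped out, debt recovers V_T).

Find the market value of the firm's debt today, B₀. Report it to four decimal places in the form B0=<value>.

B0=54.0277

d₁ = [ln(V₀/D) + (r + σ²/2)T] / (σ√T)
   = [ln(109.4823/60.6259) + (0.0304 + 0.5·0.1407²)·3.7707] / (0.1407·√3.7707)
   = [0.591041 + 0.151953] / 0.273215 = 2.719442
d₂ = d₁ − σ√T = 2.719442 − 0.273215 = 2.446227
N(d₁) = 0.996730,  N(d₂) = 0.992782,  e^(−rT) = 0.891697
E₀ = V₀·N(d₁) − D·e^(−rT)·N(d₂)
   = 109.4823·0.996730 − 60.6259·0.891697·0.992782 = 55.454629
B₀ = V₀ − E₀ = 109.4823 − 55.454629 = 54.027671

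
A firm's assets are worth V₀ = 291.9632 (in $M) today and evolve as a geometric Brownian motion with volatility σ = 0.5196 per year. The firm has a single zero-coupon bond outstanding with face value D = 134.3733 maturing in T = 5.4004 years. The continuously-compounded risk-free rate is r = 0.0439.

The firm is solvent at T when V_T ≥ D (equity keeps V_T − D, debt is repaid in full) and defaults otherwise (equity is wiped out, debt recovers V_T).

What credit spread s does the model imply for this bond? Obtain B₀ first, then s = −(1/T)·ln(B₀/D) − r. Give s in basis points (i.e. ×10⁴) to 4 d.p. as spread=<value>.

d₁ = [ln(V₀/D) + (r + σ²/2)T] / (σ√T)
   = [ln(291.9632/134.3733) + (0.0439 + 0.5·0.5196²)·5.4004] / (0.5196·√5.4004)
   = [0.776006 + 0.966089] / 1.207486 = 1.442745
d₂ = d₁ − σ√T = 1.442745 − 1.207486 = 0.235259
N(d₁) = 0.925454,  N(d₂) = 0.592996,  e^(−rT) = 0.788930
E₀ = V₀·N(d₁) − D·e^(−rT)·N(d₂)
   = 291.9632·0.925454 − 134.3733·0.788930·0.592996 = 207.334268
B₀ = V₀ − E₀ = 291.9632 − 207.334268 = 84.628932
spread = −(1/T)·ln(B₀/D) − r = −(1/5.4004)·ln(84.628932/134.3733) − 0.0439 = 0.04171320
in basis points: 0.04171320 × 10⁴ = 417.1320 bp

spread=417.1320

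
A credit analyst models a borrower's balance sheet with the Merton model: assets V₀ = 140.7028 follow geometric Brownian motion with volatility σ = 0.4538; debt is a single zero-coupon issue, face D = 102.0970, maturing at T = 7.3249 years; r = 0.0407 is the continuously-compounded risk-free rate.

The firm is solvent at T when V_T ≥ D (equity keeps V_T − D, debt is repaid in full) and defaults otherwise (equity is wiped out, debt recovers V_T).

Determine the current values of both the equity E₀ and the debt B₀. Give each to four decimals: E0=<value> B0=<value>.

d₁ = [ln(V₀/D) + (r + σ²/2)T] / (σ√T)
   = [ln(140.7028/102.0970) + (0.0407 + 0.5·0.4538²)·7.3249] / (0.4538·√7.3249)
   = [0.320727 + 1.052348] / 1.228189 = 1.117966
d₂ = d₁ − σ√T = 1.117966 − 1.228189 = -0.110223
N(d₁) = 0.868209,  N(d₂) = 0.456116,  e^(−rT) = 0.742210
E₀ = V₀·N(d₁) − D·e^(−rT)·N(d₂)
   = 140.7028·0.868209 − 102.0970·0.742210·0.456116 = 87.596185
B₀ = V₀ − E₀ = 140.7028 − 87.596185 = 53.106615

E0=87.5962 B0=53.1066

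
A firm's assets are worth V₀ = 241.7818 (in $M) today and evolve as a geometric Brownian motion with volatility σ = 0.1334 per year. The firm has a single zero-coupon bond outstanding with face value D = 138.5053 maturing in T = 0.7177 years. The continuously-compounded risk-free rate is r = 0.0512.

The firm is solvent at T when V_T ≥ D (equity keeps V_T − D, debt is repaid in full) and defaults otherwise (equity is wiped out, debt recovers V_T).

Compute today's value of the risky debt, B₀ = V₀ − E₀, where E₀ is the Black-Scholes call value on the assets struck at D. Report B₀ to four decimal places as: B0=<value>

d₁ = [ln(V₀/D) + (r + σ²/2)T] / (σ√T)
   = [ln(241.7818/138.5053) + (0.0512 + 0.5·0.1334²)·0.7177] / (0.1334·√0.7177)
   = [0.557127 + 0.043132] / 0.113013 = 5.311431
d₂ = d₁ − σ√T = 5.311431 − 0.113013 = 5.198418
N(d₁) = 1.000000,  N(d₂) = 1.000000,  e^(−rT) = 0.963921
E₀ = V₀·N(d₁) − D·e^(−rT)·N(d₂)
   = 241.7818·1.000000 − 138.5053·0.963921·1.000000 = 108.273673
B₀ = V₀ − E₀ = 241.7818 − 108.273673 = 133.508127

B0=133.5081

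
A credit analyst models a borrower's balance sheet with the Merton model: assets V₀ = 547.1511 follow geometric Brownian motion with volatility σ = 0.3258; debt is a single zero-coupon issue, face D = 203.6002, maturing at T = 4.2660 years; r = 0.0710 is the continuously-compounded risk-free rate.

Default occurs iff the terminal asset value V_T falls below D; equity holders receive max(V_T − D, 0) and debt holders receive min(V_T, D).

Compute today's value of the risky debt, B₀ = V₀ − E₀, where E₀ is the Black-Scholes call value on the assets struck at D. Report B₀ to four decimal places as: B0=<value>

B0=148.4536

d₁ = [ln(V₀/D) + (r + σ²/2)T] / (σ√T)
   = [ln(547.1511/203.6002) + (0.0710 + 0.5·0.3258²)·4.2660] / (0.3258·√4.2660)
   = [0.988567 + 0.529295] / 0.672917 = 2.255644
d₂ = d₁ − σ√T = 2.255644 − 0.672917 = 1.582727
N(d₁) = 0.987954,  N(d₂) = 0.943258,  e^(−rT) = 0.738683
E₀ = V₀·N(d₁) − D·e^(−rT)·N(d₂)
   = 547.1511·0.987954 − 203.6002·0.738683·0.943258 = 398.697545
B₀ = V₀ − E₀ = 547.1511 − 398.697545 = 148.453555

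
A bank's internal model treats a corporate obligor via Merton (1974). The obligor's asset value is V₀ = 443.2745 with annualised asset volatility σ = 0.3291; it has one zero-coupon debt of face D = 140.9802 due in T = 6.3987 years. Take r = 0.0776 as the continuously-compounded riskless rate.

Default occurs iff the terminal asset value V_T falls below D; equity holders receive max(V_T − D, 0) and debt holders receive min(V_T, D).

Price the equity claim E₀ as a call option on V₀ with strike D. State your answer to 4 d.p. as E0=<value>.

d₁ = [ln(V₀/D) + (r + σ²/2)T] / (σ√T)
   = [ln(443.2745/140.9802) + (0.0776 + 0.5·0.3291²)·6.3987] / (0.3291·√6.3987)
   = [1.145570 + 0.843051] / 0.832480 = 2.388791
d₂ = d₁ − σ√T = 2.388791 − 0.832480 = 1.556311
N(d₁) = 0.991548,  N(d₂) = 0.940183,  e^(−rT) = 0.608633
E₀ = V₀·N(d₁) − D·e^(−rT)·N(d₂)
   = 443.2745·0.991548 − 140.9802·0.608633·0.940183 = 358.855320

E0=358.8553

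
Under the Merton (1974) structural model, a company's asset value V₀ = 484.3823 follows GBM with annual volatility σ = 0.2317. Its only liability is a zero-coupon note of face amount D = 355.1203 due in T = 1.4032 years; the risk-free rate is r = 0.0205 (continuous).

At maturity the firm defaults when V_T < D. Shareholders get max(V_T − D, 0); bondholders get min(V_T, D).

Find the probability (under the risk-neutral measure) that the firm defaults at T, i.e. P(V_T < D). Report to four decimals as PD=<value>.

PD=0.1360

d₁ = [ln(V₀/D) + (r + σ²/2)T] / (σ√T)
   = [ln(484.3823/355.1203) + (0.0205 + 0.5·0.2317²)·1.4032] / (0.2317·√1.4032)
   = [0.310418 + 0.066431] / 0.274464 = 1.373034
d₂ = d₁ − σ√T = 1.373034 − 0.274464 = 1.098570
risk-neutral PD = N(−d₂) = N(-1.098570) = 0.135978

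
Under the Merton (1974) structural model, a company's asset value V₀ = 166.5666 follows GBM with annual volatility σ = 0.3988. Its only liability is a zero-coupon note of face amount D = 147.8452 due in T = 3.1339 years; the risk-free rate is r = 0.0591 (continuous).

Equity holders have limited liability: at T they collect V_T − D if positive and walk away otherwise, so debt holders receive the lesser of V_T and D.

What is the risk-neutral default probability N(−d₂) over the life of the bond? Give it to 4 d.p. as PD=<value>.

d₁ = [ln(V₀/D) + (r + σ²/2)T] / (σ√T)
   = [ln(166.5666/147.8452) + (0.0591 + 0.5·0.3988²)·3.1339] / (0.3988·√3.1339)
   = [0.119229 + 0.434423] / 0.705989 = 0.784224
d₂ = d₁ − σ√T = 0.784224 − 0.705989 = 0.078235
risk-neutral PD = N(−d₂) = N(-0.078235) = 0.468821

PD=0.4688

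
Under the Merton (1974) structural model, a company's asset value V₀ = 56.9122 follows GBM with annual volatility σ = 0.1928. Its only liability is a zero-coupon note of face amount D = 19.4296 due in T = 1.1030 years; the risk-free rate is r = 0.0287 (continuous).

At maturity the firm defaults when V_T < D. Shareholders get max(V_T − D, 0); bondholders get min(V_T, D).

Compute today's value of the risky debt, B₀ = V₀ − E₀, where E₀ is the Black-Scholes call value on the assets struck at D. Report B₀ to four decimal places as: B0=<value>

d₁ = [ln(V₀/D) + (r + σ²/2)T] / (σ√T)
   = [ln(56.9122/19.4296) + (0.0287 + 0.5·0.1928²)·1.1030] / (0.1928·√1.1030)
   = [1.074712 + 0.052156] / 0.202486 = 5.565170
d₂ = d₁ − σ√T = 5.565170 − 0.202486 = 5.362684
N(d₁) = 1.000000,  N(d₂) = 1.000000,  e^(−rT) = 0.968840
E₀ = V₀·N(d₁) − D·e^(−rT)·N(d₂)
   = 56.9122·1.000000 − 19.4296·0.968840·1.000000 = 38.088032
B₀ = V₀ − E₀ = 56.9122 − 38.088032 = 18.824168

B0=18.8242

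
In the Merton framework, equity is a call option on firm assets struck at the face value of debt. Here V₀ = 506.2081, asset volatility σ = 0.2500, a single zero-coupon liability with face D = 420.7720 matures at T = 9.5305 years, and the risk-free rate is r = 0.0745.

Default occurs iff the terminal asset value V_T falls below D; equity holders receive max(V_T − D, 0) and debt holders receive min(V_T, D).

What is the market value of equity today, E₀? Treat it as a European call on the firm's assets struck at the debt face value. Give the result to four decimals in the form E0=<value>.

d₁ = [ln(V₀/D) + (r + σ²/2)T] / (σ√T)
   = [ln(506.2081/420.7720) + (0.0745 + 0.5·0.2500²)·9.5305] / (0.2500·√9.5305)
   = [0.184857 + 1.007850] / 0.771788 = 1.545382
d₂ = d₁ − σ√T = 1.545382 − 0.771788 = 0.773595
N(d₁) = 0.938873,  N(d₂) = 0.780415,  e^(−rT) = 0.491633
E₀ = V₀·N(d₁) − D·e^(−rT)·N(d₂)
   = 506.2081·0.938873 − 420.7720·0.491633·0.780415 = 313.824275

E0=313.8243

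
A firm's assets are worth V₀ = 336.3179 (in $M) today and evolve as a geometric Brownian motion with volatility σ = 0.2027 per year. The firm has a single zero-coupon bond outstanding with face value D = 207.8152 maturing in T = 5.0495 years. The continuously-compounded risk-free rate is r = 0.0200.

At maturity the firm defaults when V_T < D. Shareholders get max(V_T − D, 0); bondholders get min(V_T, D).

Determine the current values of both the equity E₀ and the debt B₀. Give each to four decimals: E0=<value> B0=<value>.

d₁ = [ln(V₀/D) + (r + σ²/2)T] / (σ√T)
   = [ln(336.3179/207.8152) + (0.0200 + 0.5·0.2027²)·5.0495] / (0.2027·√5.0495)
   = [0.481408 + 0.204725] / 0.455489 = 1.506365
d₂ = d₁ − σ√T = 1.506365 − 0.455489 = 1.050876
N(d₁) = 0.934013,  N(d₂) = 0.853342,  e^(−rT) = 0.903942
E₀ = V₀·N(d₁) − D·e^(−rT)·N(d₂)
   = 336.3179·0.934013 − 207.8152·0.903942·0.853342 = 153.822562
B₀ = V₀ − E₀ = 336.3179 − 153.822562 = 182.495338

E0=153.8226 B0=182.4953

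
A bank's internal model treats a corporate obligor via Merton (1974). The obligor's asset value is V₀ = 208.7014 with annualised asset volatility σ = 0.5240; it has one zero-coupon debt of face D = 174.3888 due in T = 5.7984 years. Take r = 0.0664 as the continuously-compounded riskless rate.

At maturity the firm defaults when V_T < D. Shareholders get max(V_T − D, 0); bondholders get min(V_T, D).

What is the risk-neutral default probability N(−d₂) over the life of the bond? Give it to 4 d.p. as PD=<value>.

PD=0.5728

d₁ = [ln(V₀/D) + (r + σ²/2)T] / (σ√T)
   = [ln(208.7014/174.3888) + (0.0664 + 0.5·0.5240²)·5.7984] / (0.5240·√5.7984)
   = [0.179617 + 1.181064] / 1.261785 = 1.078378
d₂ = d₁ − σ√T = 1.078378 − 1.261785 = -0.183407
risk-neutral PD = N(−d₂) = N(0.183407) = 0.572761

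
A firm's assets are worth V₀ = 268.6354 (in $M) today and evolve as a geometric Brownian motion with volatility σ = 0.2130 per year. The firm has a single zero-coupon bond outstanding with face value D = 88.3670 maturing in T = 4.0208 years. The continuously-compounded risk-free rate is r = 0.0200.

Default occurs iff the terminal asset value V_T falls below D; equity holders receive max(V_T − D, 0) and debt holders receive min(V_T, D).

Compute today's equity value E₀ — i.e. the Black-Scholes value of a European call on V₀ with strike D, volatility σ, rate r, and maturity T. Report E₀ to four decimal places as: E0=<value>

d₁ = [ln(V₀/D) + (r + σ²/2)T] / (σ√T)
   = [ln(268.6354/88.3670) + (0.0200 + 0.5·0.2130²)·4.0208] / (0.2130·√4.0208)
   = [1.111856 + 0.171626] / 0.427106 = 3.005066
d₂ = d₁ − σ√T = 3.005066 − 0.427106 = 2.577960
N(d₁) = 0.998672,  N(d₂) = 0.995031,  e^(−rT) = 0.922732
E₀ = V₀·N(d₁) − D·e^(−rT)·N(d₂)
   = 268.6354·0.998672 − 88.3670·0.922732·0.995031 = 187.144851

E0=187.1449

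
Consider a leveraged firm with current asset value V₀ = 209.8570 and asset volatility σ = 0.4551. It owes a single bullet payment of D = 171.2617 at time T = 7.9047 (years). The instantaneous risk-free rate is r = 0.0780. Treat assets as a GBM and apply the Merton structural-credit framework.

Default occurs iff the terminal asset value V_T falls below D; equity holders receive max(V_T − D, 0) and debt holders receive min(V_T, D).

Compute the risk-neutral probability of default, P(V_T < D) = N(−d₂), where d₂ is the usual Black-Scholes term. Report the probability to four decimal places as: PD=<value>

PD=0.4996

d₁ = [ln(V₀/D) + (r + σ²/2)T] / (σ√T)
   = [ln(209.8570/171.2617) + (0.0780 + 0.5·0.4551²)·7.9047] / (0.4551·√7.9047)
   = [0.203234 + 1.435162] / 1.279527 = 1.280469
d₂ = d₁ − σ√T = 1.280469 − 1.279527 = 0.000942
risk-neutral PD = N(−d₂) = N(-0.000942) = 0.499624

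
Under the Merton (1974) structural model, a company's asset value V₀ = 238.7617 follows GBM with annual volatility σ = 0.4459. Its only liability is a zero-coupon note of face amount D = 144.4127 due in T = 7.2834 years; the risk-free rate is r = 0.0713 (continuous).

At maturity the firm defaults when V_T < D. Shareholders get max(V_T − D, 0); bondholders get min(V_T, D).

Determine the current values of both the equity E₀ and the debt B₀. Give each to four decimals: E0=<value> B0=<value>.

d₁ = [ln(V₀/D) + (r + σ²/2)T] / (σ√T)
   = [ln(238.7617/144.4127) + (0.0713 + 0.5·0.4459²)·7.2834] / (0.4459·√7.2834)
   = [0.502791 + 1.243374] / 1.203385 = 1.451044
d₂ = d₁ − σ√T = 1.451044 − 1.203385 = 0.247659
N(d₁) = 0.926616,  N(d₂) = 0.597801,  e^(−rT) = 0.594933
E₀ = V₀·N(d₁) − D·e^(−rT)·N(d₂)
   = 238.7617·0.926616 − 144.4127·0.594933·0.597801 = 169.879863
B₀ = V₀ − E₀ = 238.7617 − 169.879863 = 68.881837

E0=169.8799 B0=68.8818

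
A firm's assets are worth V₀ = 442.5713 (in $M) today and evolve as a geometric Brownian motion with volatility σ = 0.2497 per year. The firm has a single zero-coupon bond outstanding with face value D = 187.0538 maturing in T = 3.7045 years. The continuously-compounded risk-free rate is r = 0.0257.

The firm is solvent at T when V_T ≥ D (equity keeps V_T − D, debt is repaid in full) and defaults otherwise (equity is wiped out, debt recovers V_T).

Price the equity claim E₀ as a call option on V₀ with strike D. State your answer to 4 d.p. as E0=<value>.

E0=273.6286

d₁ = [ln(V₀/D) + (r + σ²/2)T] / (σ√T)
   = [ln(442.5713/187.0538) + (0.0257 + 0.5·0.2497²)·3.7045] / (0.2497·√3.7045)
   = [0.861205 + 0.210694] / 0.480600 = 2.230337
d₂ = d₁ − σ√T = 2.230337 − 0.480600 = 1.749737
N(d₁) = 0.987137,  N(d₂) = 0.959918,  e^(−rT) = 0.909186
E₀ = V₀·N(d₁) − D·e^(−rT)·N(d₂)
   = 442.5713·0.987137 − 187.0538·0.909186·0.959918 = 273.628605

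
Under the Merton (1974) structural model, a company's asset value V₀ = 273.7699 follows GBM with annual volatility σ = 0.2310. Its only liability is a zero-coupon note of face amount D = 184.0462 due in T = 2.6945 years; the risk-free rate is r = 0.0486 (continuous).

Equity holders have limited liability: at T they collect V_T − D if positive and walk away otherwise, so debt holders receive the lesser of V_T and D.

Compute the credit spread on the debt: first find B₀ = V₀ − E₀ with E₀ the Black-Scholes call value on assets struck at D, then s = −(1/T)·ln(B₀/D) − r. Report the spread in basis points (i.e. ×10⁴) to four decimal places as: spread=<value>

d₁ = [ln(V₀/D) + (r + σ²/2)T] / (σ√T)
   = [ln(273.7699/184.0462) + (0.0486 + 0.5·0.2310²)·2.6945] / (0.2310·√2.6945)
   = [0.397101 + 0.202843] / 0.379185 = 1.582195
d₂ = d₁ − σ√T = 1.582195 − 0.379185 = 1.203010
N(d₁) = 0.943197,  N(d₂) = 0.885514,  e^(−rT) = 0.877259
E₀ = V₀·N(d₁) − D·e^(−rT)·N(d₂)
   = 273.7699·0.943197 − 184.0462·0.877259·0.885514 = 115.247355
B₀ = V₀ − E₀ = 273.7699 − 115.247355 = 158.522545
spread = −(1/T)·ln(B₀/D) − r = −(1/2.6945)·ln(158.522545/184.0462) − 0.0486 = 0.00680545
in basis points: 0.00680545 × 10⁴ = 68.0545 bp

spread=68.0545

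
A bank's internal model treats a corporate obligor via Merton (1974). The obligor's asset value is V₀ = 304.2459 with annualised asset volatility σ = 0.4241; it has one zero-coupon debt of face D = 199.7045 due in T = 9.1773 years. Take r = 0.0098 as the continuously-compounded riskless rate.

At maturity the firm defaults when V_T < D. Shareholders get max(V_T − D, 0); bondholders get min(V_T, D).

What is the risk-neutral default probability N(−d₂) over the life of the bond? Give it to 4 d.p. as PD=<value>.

PD=0.5967

d₁ = [ln(V₀/D) + (r + σ²/2)T] / (σ√T)
   = [ln(304.2459/199.7045) + (0.0098 + 0.5·0.4241²)·9.1773] / (0.4241·√9.1773)
   = [0.420997 + 0.915256] / 1.284771 = 1.040071
d₂ = d₁ − σ√T = 1.040071 − 1.284771 = -0.244700
risk-neutral PD = N(−d₂) = N(0.244700) = 0.596656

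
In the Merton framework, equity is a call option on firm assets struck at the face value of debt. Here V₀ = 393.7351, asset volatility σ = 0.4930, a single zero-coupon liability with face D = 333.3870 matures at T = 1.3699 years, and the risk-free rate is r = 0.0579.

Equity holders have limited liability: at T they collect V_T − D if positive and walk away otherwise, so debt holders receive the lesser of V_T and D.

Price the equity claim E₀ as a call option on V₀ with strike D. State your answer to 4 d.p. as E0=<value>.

d₁ = [ln(V₀/D) + (r + σ²/2)T] / (σ√T)
   = [ln(393.7351/333.3870) + (0.0579 + 0.5·0.4930²)·1.3699] / (0.4930·√1.3699)
   = [0.166374 + 0.245794] / 0.577021 = 0.714304
d₂ = d₁ − σ√T = 0.714304 − 0.577021 = 0.137283
N(d₁) = 0.762480,  N(d₂) = 0.554596,  e^(−rT) = 0.923747
E₀ = V₀·N(d₁) − D·e^(−rT)·N(d₂)
   = 393.7351·0.762480 − 333.3870·0.923747·0.554596 = 129.418848

E0=129.4188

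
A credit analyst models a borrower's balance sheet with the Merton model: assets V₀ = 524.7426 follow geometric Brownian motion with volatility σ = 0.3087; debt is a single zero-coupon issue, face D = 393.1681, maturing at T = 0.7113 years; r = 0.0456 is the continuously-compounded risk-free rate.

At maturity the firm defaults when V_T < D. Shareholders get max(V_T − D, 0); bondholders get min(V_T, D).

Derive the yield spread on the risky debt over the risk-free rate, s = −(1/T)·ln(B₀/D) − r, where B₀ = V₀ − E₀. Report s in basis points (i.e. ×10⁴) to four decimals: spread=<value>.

d₁ = [ln(V₀/D) + (r + σ²/2)T] / (σ√T)
   = [ln(524.7426/393.1681) + (0.0456 + 0.5·0.3087²)·0.7113] / (0.3087·√0.7113)
   = [0.288671 + 0.066327] / 0.260353 = 1.363523
d₂ = d₁ − σ√T = 1.363523 − 0.260353 = 1.103170
N(d₁) = 0.913641,  N(d₂) = 0.865023,  e^(−rT) = 0.968085
E₀ = V₀·N(d₁) − D·e^(−rT)·N(d₂)
   = 524.7426·0.913641 − 393.1681·0.968085·0.865023 = 150.181109
B₀ = V₀ − E₀ = 524.7426 − 150.181109 = 374.561491
spread = −(1/T)·ln(B₀/D) − r = −(1/0.7113)·ln(374.561491/393.1681) − 0.0456 = 0.02255868
in basis points: 0.02255868 × 10⁴ = 225.5868 bp

spread=225.5868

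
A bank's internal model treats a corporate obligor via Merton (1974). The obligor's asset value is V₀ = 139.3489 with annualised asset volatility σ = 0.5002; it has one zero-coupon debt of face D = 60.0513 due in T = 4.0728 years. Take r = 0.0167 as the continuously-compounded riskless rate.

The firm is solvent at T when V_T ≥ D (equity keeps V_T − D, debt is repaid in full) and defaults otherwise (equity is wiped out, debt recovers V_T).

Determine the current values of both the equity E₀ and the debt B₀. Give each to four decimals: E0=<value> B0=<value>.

d₁ = [ln(V₀/D) + (r + σ²/2)T] / (σ√T)
   = [ln(139.3489/60.0513) + (0.0167 + 0.5·0.5002²)·4.0728] / (0.5002·√4.0728)
   = [0.841782 + 0.577523] / 1.009463 = 1.406000
d₂ = d₁ − σ√T = 1.406000 − 1.009463 = 0.396538
N(d₁) = 0.920138,  N(d₂) = 0.654146,  e^(−rT) = 0.934246
E₀ = V₀·N(d₁) − D·e^(−rT)·N(d₂)
   = 139.3489·0.920138 − 60.0513·0.934246·0.654146 = 91.520888
B₀ = V₀ − E₀ = 139.3489 − 91.520888 = 47.828012

E0=91.5209 B0=47.8280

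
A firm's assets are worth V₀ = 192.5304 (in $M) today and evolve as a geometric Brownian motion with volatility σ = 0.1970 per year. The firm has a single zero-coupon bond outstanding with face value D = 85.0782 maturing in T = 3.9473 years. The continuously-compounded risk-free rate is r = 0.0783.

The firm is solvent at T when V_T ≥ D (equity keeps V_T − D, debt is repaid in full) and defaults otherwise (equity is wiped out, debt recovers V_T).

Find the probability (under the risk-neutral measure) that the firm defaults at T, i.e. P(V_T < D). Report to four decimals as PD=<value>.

d₁ = [ln(V₀/D) + (r + σ²/2)T] / (σ√T)
   = [ln(192.5304/85.0782) + (0.0783 + 0.5·0.1970²)·3.9473] / (0.1970·√3.9473)
   = [0.816683 + 0.385669] / 0.391396 = 3.071959
d₂ = d₁ − σ√T = 3.071959 − 0.391396 = 2.680563
risk-neutral PD = N(−d₂) = N(-2.680563) = 0.003675

PD=0.0037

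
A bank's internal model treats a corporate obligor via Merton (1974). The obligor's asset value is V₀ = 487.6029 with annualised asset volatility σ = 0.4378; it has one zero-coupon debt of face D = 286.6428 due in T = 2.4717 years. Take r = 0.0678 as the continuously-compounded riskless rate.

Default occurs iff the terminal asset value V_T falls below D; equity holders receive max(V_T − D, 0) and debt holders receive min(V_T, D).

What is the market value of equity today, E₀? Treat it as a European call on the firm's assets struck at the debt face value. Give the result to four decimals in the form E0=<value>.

E0=263.6255

d₁ = [ln(V₀/D) + (r + σ²/2)T] / (σ√T)
   = [ln(487.6029/286.6428) + (0.0678 + 0.5·0.4378²)·2.4717] / (0.4378·√2.4717)
   = [0.531265 + 0.404455] / 0.688293 = 1.359478
d₂ = d₁ − σ√T = 1.359478 − 0.688293 = 0.671184
N(d₁) = 0.913002,  N(d₂) = 0.748948,  e^(−rT) = 0.845708
E₀ = V₀·N(d₁) − D·e^(−rT)·N(d₂)
   = 487.6029·0.913002 − 286.6428·0.845708·0.748948 = 263.625464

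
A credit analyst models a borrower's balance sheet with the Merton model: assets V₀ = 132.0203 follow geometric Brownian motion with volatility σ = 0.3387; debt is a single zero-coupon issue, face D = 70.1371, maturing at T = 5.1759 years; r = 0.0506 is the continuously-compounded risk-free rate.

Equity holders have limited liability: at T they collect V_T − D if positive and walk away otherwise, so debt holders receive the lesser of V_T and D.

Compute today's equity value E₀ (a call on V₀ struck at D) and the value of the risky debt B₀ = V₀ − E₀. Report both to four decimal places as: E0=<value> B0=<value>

E0=81.8066 B0=50.2137

d₁ = [ln(V₀/D) + (r + σ²/2)T] / (σ√T)
   = [ln(132.0203/70.1371) + (0.0506 + 0.5·0.3387²)·5.1759] / (0.3387·√5.1759)
   = [0.632504 + 0.558784] / 0.770563 = 1.545997
d₂ = d₁ − σ√T = 1.545997 − 0.770563 = 0.775434
N(d₁) = 0.938947,  N(d₂) = 0.780958,  e^(−rT) = 0.769588
E₀ = V₀·N(d₁) − D·e^(−rT)·N(d₂)
   = 132.0203·0.938947 − 70.1371·0.769588·0.780958 = 81.806602
B₀ = V₀ − E₀ = 132.0203 − 81.806602 = 50.213698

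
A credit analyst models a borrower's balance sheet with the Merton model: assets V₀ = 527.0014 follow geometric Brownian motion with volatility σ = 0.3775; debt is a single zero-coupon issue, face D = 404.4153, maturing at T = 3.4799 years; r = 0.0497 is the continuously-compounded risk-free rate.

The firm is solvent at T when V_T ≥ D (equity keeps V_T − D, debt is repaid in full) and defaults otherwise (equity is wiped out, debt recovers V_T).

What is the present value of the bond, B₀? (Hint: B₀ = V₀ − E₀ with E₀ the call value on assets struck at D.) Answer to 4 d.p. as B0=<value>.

d₁ = [ln(V₀/D) + (r + σ²/2)T] / (σ√T)
   = [ln(527.0014/404.4153) + (0.0497 + 0.5·0.3775²)·3.4799] / (0.3775·√3.4799)
   = [0.264761 + 0.420905] / 0.704207 = 0.973671
d₂ = d₁ − σ√T = 0.973671 − 0.704207 = 0.269464
N(d₁) = 0.834890,  N(d₂) = 0.606214,  e^(−rT) = 0.841179
E₀ = V₀·N(d₁) − D·e^(−rT)·N(d₂)
   = 527.0014·0.834890 − 404.4153·0.841179·0.606214 = 233.763068
B₀ = V₀ − E₀ = 527.0014 − 233.763068 = 293.238332

B0=293.2383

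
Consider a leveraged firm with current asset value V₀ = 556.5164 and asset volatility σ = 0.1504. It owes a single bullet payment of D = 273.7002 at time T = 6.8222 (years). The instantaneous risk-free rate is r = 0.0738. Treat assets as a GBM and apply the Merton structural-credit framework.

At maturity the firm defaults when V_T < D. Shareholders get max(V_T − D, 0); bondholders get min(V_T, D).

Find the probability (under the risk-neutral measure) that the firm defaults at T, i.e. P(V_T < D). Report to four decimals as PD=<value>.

d₁ = [ln(V₀/D) + (r + σ²/2)T] / (σ√T)
   = [ln(556.5164/273.7002) + (0.0738 + 0.5·0.1504²)·6.8222] / (0.1504·√6.8222)
   = [0.709663 + 0.580638] / 0.392835 = 3.284589
d₂ = d₁ − σ√T = 3.284589 − 0.392835 = 2.891754
risk-neutral PD = N(−d₂) = N(-2.891754) = 0.001915

PD=0.0019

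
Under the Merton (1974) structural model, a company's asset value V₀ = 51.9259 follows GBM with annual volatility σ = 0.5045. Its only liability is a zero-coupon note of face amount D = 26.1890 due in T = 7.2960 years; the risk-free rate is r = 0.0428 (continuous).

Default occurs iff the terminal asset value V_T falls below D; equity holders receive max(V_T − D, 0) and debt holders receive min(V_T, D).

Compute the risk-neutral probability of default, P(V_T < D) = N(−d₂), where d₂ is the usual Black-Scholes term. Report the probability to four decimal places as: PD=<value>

PD=0.4800

d₁ = [ln(V₀/D) + (r + σ²/2)T] / (σ√T)
   = [ln(51.9259/26.1890) + (0.0428 + 0.5·0.5045²)·7.2960] / (0.5045·√7.2960)
   = [0.684478 + 1.240759] / 1.362710 = 1.412800
d₂ = d₁ − σ√T = 1.412800 − 1.362710 = 0.050089
risk-neutral PD = N(−d₂) = N(-0.050089) = 0.480026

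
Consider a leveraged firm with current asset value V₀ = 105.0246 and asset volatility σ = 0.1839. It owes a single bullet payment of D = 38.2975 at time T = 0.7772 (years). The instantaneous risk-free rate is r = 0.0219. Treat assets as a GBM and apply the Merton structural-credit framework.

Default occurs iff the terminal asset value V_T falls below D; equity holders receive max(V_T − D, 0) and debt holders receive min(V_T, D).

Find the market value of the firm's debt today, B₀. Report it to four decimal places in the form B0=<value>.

B0=37.6512

d₁ = [ln(V₀/D) + (r + σ²/2)T] / (σ√T)
   = [ln(105.0246/38.2975) + (0.0219 + 0.5·0.1839²)·0.7772] / (0.1839·√0.7772)
   = [1.008810 + 0.030163] / 0.162124 = 6.408495
d₂ = d₁ − σ√T = 6.408495 − 0.162124 = 6.246371
N(d₁) = 1.000000,  N(d₂) = 1.000000,  e^(−rT) = 0.983123
E₀ = V₀·N(d₁) − D·e^(−rT)·N(d₂)
   = 105.0246·1.000000 − 38.2975·0.983123·1.000000 = 67.373433
B₀ = V₀ − E₀ = 105.0246 − 67.373433 = 37.651167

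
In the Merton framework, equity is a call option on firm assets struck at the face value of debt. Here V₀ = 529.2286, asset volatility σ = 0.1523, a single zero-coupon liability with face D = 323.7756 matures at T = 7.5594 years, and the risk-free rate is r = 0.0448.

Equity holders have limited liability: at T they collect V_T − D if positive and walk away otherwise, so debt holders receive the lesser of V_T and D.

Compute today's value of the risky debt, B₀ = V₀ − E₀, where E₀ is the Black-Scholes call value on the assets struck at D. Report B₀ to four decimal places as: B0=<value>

d₁ = [ln(V₀/D) + (r + σ²/2)T] / (σ√T)
   = [ln(529.2286/323.7756) + (0.0448 + 0.5·0.1523²)·7.5594] / (0.1523·√7.5594)
   = [0.491370 + 0.426332] / 0.418739 = 2.191584
d₂ = d₁ − σ√T = 2.191584 − 0.418739 = 1.772845
N(d₁) = 0.985795,  N(d₂) = 0.961873,  e^(−rT) = 0.712724
E₀ = V₀·N(d₁) − D·e^(−rT)·N(d₂)
   = 529.2286·0.985795 − 323.7756·0.712724·0.961873 = 299.746739
B₀ = V₀ − E₀ = 529.2286 − 299.746739 = 229.481861

B0=229.4819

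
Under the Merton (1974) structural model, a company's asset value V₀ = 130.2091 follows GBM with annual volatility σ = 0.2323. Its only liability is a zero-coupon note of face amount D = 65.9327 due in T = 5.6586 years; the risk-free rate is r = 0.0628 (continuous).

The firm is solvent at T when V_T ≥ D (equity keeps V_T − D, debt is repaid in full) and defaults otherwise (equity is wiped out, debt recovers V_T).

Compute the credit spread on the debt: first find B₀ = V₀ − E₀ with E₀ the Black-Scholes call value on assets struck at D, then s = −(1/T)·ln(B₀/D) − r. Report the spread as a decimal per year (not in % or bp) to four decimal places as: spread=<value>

spread=0.0019

d₁ = [ln(V₀/D) + (r + σ²/2)T] / (σ√T)
   = [ln(130.2091/65.9327) + (0.0628 + 0.5·0.2323²)·5.6586] / (0.2323·√5.6586)
   = [0.680507 + 0.508038] / 0.552591 = 2.150860
d₂ = d₁ − σ√T = 2.150860 − 0.552591 = 1.598269
N(d₁) = 0.984256,  N(d₂) = 0.945008,  e^(−rT) = 0.700921
E₀ = V₀·N(d₁) − D·e^(−rT)·N(d₂)
   = 130.2091·0.984256 − 65.9327·0.700921·0.945008 = 84.486880
B₀ = V₀ − E₀ = 130.2091 − 84.486880 = 45.722220
spread = −(1/T)·ln(B₀/D) − r = −(1/5.6586)·ln(45.722220/65.9327) − 0.0628 = 0.00188917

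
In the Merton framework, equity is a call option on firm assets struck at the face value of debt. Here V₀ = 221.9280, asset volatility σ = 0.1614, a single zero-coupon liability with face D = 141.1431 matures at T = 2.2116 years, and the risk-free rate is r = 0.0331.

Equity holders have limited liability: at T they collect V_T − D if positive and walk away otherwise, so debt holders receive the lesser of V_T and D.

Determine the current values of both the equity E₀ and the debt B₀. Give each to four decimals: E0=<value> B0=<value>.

d₁ = [ln(V₀/D) + (r + σ²/2)T] / (σ√T)
   = [ln(221.9280/141.1431) + (0.0331 + 0.5·0.1614²)·2.2116] / (0.1614·√2.2116)
   = [0.452579 + 0.102010] / 0.240025 = 2.310544
d₂ = d₁ − σ√T = 2.310544 − 0.240025 = 2.070519
N(d₁) = 0.989571,  N(d₂) = 0.980798,  e^(−rT) = 0.929411
E₀ = V₀·N(d₁) − D·e^(−rT)·N(d₂)
   = 221.9280·0.989571 − 141.1431·0.929411·0.980798 = 90.952426
B₀ = V₀ − E₀ = 221.9280 − 90.952426 = 130.975574

E0=90.9524 B0=130.9756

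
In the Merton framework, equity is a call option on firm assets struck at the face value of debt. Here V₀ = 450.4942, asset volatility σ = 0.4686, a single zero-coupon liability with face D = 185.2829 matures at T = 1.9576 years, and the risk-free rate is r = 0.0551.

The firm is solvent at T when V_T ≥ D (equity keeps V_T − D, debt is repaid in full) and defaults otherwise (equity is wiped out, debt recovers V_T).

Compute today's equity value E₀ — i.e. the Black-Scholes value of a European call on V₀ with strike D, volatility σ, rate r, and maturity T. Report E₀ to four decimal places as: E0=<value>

E0=288.9933

d₁ = [ln(V₀/D) + (r + σ²/2)T] / (σ√T)
   = [ln(450.4942/185.2829) + (0.0551 + 0.5·0.4686²)·1.9576] / (0.4686·√1.9576)
   = [0.888461 + 0.322794] / 0.655638 = 1.847445
d₂ = d₁ − σ√T = 1.847445 − 0.655638 = 1.191807
N(d₁) = 0.967659,  N(d₂) = 0.883332,  e^(−rT) = 0.897750
E₀ = V₀·N(d₁) − D·e^(−rT)·N(d₂)
   = 450.4942·0.967659 − 185.2829·0.897750·0.883332 = 288.993283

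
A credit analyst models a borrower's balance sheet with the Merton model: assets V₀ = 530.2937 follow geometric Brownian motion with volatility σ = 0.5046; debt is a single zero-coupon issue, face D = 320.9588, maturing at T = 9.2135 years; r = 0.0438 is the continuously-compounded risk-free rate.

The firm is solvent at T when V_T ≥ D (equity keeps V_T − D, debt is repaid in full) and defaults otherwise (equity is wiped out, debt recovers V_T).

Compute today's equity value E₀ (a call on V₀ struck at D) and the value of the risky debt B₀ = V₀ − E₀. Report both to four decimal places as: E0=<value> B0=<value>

d₁ = [ln(V₀/D) + (r + σ²/2)T] / (σ√T)
   = [ln(530.2937/320.9588) + (0.0438 + 0.5·0.5046²)·9.2135] / (0.5046·√9.2135)
   = [0.502118 + 1.576527] / 1.531650 = 1.357128
d₂ = d₁ − σ√T = 1.357128 − 1.531650 = -0.174522
N(d₁) = 0.912630,  N(d₂) = 0.430728,  e^(−rT) = 0.667944
E₀ = V₀·N(d₁) − D·e^(−rT)·N(d₂)
   = 530.2937·0.912630 − 320.9588·0.667944·0.430728 = 391.621371
B₀ = V₀ − E₀ = 530.2937 − 391.621371 = 138.672329

E0=391.6214 B0=138.6723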